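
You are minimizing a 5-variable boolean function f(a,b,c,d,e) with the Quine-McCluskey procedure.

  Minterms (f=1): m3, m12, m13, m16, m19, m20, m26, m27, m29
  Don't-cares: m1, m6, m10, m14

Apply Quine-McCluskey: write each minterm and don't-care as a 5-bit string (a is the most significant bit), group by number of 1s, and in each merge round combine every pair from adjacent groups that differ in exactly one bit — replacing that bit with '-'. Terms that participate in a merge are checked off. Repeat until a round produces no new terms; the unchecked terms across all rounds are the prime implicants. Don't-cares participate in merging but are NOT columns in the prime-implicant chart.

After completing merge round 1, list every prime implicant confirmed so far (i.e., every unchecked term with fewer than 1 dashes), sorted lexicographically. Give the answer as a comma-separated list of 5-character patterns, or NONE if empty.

size-2^0 implicants → 00001(✓)  00011(✓)  00110(✓)  01010(✓)  01100(✓)  01101(✓)  01110(✓)  10000(✓)  10011(✓)  10100(✓)  11010(✓)  11011(✓)  11101(✓)
size-2^1 implicants → -0011  -1010  -1101  0-110  000-1  01-10  011-0  0110-  1-011  10-00  1101-
Unchecked terms (primes): -0011, -1010, -1101, 0-110, 000-1, 01-10, 011-0, 0110-, 1-011, 10-00, 1101-

NONE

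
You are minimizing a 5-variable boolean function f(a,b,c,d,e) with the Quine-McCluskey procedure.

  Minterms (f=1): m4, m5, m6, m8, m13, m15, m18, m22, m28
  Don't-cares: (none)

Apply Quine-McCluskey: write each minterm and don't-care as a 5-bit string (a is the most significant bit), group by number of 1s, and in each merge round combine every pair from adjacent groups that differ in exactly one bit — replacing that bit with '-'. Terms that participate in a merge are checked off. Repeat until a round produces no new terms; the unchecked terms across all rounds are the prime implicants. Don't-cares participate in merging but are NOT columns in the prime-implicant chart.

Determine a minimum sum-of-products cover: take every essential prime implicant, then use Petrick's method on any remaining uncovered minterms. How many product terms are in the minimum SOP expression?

Round 0: 00100✓ 00101✓ 00110✓ 01000 01101✓ 01111✓ 10010✓ 10110✓ 11100
Round 1: -0110 0-101 001-0 0010- 011-1 10-10
PIs = {-0110, 0-101, 001-0, 0010-, 01000, 011-1, 10-10, 11100}
Coverage chart:
  m4: 001-0,0010-
  m5: 0-101,0010-
  m6: -0110,001-0
  m8: 01000 ←essential
  m13: 0-101,011-1
  m15: 011-1 ←essential
  m18: 10-10 ←essential
  m22: -0110,10-10
  m28: 11100 ←essential
Essential: 01000, 011-1, 10-10, 11100
Petrick residual → -0110, 0010-
Min cover (6 terms): b'cde' + a'b'cd' + a'bc'd'e' + a'bce + ab'de' + abcd'e'

6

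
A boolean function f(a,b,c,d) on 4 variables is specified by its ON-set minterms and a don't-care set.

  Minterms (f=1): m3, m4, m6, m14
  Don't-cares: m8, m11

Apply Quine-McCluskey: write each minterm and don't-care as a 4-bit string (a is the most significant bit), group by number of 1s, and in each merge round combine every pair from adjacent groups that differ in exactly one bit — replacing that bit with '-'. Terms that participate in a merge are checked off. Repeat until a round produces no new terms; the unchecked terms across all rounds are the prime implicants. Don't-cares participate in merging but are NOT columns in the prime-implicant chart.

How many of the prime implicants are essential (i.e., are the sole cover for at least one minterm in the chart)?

3

size-2^0 implicants → 0011(✓)  0100(✓)  0110(✓)  1000  1011(✓)  1110(✓)
size-2^1 implicants → -011  -110  01-0
Unchecked terms (primes): -011, -110, 01-0, 1000
Minterm coverage:
  m3 ⊆ -011 [E]
  m4 ⊆ 01-0 [E]
  m6 ⊆ -110,01-0
  m14 ⊆ -110 [E]
E = {-011, -110, 01-0}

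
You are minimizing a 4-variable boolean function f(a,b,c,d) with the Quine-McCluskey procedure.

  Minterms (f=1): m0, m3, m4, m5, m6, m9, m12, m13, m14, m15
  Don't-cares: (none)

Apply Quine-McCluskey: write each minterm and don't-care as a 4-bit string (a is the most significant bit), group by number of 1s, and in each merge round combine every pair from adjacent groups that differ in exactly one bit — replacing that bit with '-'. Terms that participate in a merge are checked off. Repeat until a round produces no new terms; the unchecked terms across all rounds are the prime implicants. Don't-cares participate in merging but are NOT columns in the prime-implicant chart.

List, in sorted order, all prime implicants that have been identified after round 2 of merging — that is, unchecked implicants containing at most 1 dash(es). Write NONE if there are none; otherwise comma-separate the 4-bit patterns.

Round 0: 0000✓ 0011 0100✓ 0101✓ 0110✓ 1001✓ 1100✓ 1101✓ 1110✓ 1111✓
Round 1: -100✓ -101✓ -110✓ 0-00 01-0✓ 010-✓ 1-01 11-0✓ 11-1✓ 110-✓ 111-✓
Round 2: -1-0 -10- 11--
PIs = {-1-0, -10-, 0-00, 0011, 1-01, 11--}

0-00, 0011, 1-01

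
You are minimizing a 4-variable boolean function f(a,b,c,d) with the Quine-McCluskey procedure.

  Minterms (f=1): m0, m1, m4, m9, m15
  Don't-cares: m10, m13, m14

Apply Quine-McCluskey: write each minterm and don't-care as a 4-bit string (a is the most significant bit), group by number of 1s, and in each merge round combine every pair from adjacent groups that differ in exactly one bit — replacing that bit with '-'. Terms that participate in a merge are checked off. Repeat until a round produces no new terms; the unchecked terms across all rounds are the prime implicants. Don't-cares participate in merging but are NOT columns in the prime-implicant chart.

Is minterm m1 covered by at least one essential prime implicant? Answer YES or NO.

Round 0: 0000✓ 0001✓ 0100✓ 1001✓ 1010✓ 1101✓ 1110✓ 1111✓
Round 1: -001 0-00 000- 1-01 1-10 11-1 111-
PIs = {-001, 0-00, 000-, 1-01, 1-10, 11-1, 111-}
Coverage chart:
  m0: 0-00,000-
  m1: -001,000-
  m4: 0-00 ←essential
  m9: -001,1-01
  m15: 11-1,111-
Essential: 0-00

NO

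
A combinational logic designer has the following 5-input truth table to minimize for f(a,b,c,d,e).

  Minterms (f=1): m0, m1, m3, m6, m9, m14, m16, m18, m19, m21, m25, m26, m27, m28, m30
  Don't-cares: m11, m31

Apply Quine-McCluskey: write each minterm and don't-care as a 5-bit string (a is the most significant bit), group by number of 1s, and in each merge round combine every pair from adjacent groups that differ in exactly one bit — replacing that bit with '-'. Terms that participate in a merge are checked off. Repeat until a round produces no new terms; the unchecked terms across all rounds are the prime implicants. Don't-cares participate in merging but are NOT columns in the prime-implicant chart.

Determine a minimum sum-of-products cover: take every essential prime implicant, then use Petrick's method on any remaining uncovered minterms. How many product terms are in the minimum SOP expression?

Round 0: 00000✓ 00001✓ 00011✓ 00110✓ 01001✓ 01011✓ 01110✓ 10000✓ 10010✓ 10011✓ 10101 11001✓ 11010✓ 11011✓ 11100✓ 11110✓ 11111✓
Round 1: -0000 -0011✓ -1001✓ -1011✓ -1110 0-001✓ 0-011✓ 0-110 000-1✓ 0000- 010-1✓ 1-010✓ 1-011✓ 100-0 1001-✓ 11-10✓ 11-11✓ 110-1✓ 1101-✓ 111-0 1111-✓
Round 2: --011 -10-1 0-0-1 1-01- 11-1-
PIs = {--011, -0000, -10-1, -1110, 0-0-1, 0-110, 0000-, 1-01-, 100-0, 10101, 11-1-, 111-0}
Coverage chart:
  m0: -0000,0000-
  m1: 0-0-1,0000-
  m3: --011,0-0-1
  m6: 0-110 ←essential
  m9: -10-1,0-0-1
  m14: -1110,0-110
  m16: -0000,100-0
  m18: 1-01-,100-0
  m19: --011,1-01-
  m21: 10101 ←essential
  m25: -10-1 ←essential
  m26: 1-01-,11-1-
  m27: --011,-10-1,1-01-,11-1-
  m28: 111-0 ←essential
  m30: -1110,11-1-,111-0
Essential: -10-1, 0-110, 10101, 111-0
Petrick residual → -0000, 0-0-1, 1-01-
Min cover (7 terms): b'c'd'e' + bc'e + a'c'e + a'cde' + ac'd + ab'cd'e + abce'

7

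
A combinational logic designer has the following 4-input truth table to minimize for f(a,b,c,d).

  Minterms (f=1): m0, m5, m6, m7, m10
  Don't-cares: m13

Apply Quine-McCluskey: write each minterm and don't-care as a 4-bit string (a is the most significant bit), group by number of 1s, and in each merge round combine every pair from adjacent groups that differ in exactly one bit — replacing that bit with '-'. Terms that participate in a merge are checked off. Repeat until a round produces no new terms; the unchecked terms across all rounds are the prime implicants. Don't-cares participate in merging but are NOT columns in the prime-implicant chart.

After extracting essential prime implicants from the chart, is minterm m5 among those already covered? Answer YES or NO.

NO

[col 0] 0000, 0101*, 0110*, 0111*, 1010, 1101*
[col 1] -101, 01-1, 011-
Prime implicants: -101, 0000, 01-1, 011-, 1010
PI chart (minterm → PIs covering it):
  0 | 0000  (sole → essential)
  5 | -101,01-1
  6 | 011-  (sole → essential)
  7 | 01-1,011-
  10 | 1010  (sole → essential)
Essential prime implicants: 0000, 011-, 1010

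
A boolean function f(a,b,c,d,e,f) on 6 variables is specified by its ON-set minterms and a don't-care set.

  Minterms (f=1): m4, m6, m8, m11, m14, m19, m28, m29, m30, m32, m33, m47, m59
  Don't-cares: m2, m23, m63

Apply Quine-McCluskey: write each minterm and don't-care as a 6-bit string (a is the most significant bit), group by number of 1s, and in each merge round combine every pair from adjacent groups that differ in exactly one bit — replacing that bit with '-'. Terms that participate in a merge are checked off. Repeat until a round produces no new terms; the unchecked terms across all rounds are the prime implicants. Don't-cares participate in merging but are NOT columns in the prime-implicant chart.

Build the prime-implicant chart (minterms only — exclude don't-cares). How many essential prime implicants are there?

8

[col 0] 000010*, 000100*, 000110*, 001000, 001011, 001110*, 010011*, 010111*, 011100*, 011101*, 011110*, 100000*, 100001*, 101111*, 111011*, 111111*
[col 1] 0-1110, 00-110, 000-10, 0001-0, 010-11, 0111-0, 01110-, 1-1111, 10000-, 111-11
Prime implicants: 0-1110, 00-110, 000-10, 0001-0, 001000, 001011, 010-11, 0111-0, 01110-, 1-1111, 10000-, 111-11
PI chart (minterm → PIs covering it):
  4 | 0001-0  (sole → essential)
  6 | 00-110,000-10,0001-0
  8 | 001000  (sole → essential)
  11 | 001011  (sole → essential)
  14 | 0-1110,00-110
  19 | 010-11  (sole → essential)
  28 | 0111-0,01110-
  29 | 01110-  (sole → essential)
  30 | 0-1110,0111-0
  32 | 10000-  (sole → essential)
  33 | 10000-  (sole → essential)
  47 | 1-1111  (sole → essential)
  59 | 111-11  (sole → essential)
Essential prime implicants: 0001-0, 001000, 001011, 010-11, 01110-, 1-1111, 10000-, 111-11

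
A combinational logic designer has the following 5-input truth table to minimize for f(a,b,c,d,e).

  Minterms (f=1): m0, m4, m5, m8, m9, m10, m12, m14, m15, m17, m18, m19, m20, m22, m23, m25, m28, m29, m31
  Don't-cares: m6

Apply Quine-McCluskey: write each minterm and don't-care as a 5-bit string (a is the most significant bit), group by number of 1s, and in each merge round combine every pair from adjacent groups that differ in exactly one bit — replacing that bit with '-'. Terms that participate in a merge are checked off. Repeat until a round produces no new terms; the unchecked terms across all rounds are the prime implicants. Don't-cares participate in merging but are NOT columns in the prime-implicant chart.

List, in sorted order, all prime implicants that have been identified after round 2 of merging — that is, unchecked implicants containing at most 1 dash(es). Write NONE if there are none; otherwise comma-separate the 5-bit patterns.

size-2^0 implicants → 00000(✓)  00100(✓)  00101(✓)  00110(✓)  01000(✓)  01001(✓)  01010(✓)  01100(✓)  01110(✓)  01111(✓)  10001(✓)  10010(✓)  10011(✓)  10100(✓)  10110(✓)  10111(✓)  11001(✓)  11100(✓)  11101(✓)  11111(✓)
size-2^1 implicants → -0100(✓)  -0110(✓)  -1001  -1100(✓)  -1111  0-000(✓)  0-100(✓)  0-110(✓)  00-00(✓)  001-0(✓)  0010-  01-00(✓)  01-10(✓)  010-0(✓)  0100-  011-0(✓)  0111-  1-001  1-100(✓)  1-111  10-10(✓)  10-11(✓)  100-1  1001-(✓)  101-0(✓)  1011-(✓)  11-01  111-1  1110-
size-2^2 implicants → --100  -01-0  0--00  0-1-0  01--0  10-1-
Unchecked terms (primes): --100, -01-0, -1001, -1111, 0--00, 0-1-0, 0010-, 01--0, 0100-, 0111-, 1-001, 1-111, 10-1-, 100-1, 11-01, 111-1, 1110-

-1001, -1111, 0010-, 0100-, 0111-, 1-001, 1-111, 100-1, 11-01, 111-1, 1110-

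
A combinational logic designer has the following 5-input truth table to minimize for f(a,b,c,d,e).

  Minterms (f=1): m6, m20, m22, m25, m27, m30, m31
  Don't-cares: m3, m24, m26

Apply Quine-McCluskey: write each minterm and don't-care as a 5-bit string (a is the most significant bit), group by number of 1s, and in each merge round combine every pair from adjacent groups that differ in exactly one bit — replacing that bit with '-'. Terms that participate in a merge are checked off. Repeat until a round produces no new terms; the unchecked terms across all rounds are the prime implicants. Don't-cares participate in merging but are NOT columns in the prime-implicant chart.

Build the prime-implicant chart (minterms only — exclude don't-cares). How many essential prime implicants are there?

Round 0: 00011 00110✓ 10100✓ 10110✓ 11000✓ 11001✓ 11010✓ 11011✓ 11110✓ 11111✓
Round 1: -0110 1-110 101-0 11-10✓ 11-11✓ 110-0✓ 110-1✓ 1100-✓ 1101-✓ 1111-✓
Round 2: 11-1- 110--
PIs = {-0110, 00011, 1-110, 101-0, 11-1-, 110--}
Coverage chart:
  m6: -0110 ←essential
  m20: 101-0 ←essential
  m22: -0110,1-110,101-0
  m25: 110-- ←essential
  m27: 11-1-,110--
  m30: 1-110,11-1-
  m31: 11-1- ←essential
Essential: -0110, 101-0, 11-1-, 110--

4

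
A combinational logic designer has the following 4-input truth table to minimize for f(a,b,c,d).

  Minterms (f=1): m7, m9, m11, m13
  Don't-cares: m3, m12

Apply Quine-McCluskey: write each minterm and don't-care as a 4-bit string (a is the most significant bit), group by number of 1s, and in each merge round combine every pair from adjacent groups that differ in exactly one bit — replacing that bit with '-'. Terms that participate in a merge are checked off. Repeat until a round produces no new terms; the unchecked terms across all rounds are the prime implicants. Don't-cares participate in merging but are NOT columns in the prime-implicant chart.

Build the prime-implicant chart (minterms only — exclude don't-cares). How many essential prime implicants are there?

[col 0] 0011*, 0111*, 1001*, 1011*, 1100*, 1101*
[col 1] -011, 0-11, 1-01, 10-1, 110-
Prime implicants: -011, 0-11, 1-01, 10-1, 110-
PI chart (minterm → PIs covering it):
  7 | 0-11  (sole → essential)
  9 | 1-01,10-1
  11 | -011,10-1
  13 | 1-01,110-
Essential prime implicants: 0-11

1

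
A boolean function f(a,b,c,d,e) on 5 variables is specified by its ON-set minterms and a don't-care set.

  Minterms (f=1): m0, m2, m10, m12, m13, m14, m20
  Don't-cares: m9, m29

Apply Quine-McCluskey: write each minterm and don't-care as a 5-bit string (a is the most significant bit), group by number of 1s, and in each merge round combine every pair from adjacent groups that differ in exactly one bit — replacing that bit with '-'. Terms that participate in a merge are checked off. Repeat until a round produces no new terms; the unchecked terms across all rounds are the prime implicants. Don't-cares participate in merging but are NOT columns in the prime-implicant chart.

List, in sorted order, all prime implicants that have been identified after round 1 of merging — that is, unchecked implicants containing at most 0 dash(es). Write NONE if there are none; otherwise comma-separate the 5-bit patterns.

Round 0: 00000✓ 00010✓ 01001✓ 01010✓ 01100✓ 01101✓ 01110✓ 10100 11101✓
Round 1: -1101 0-010 000-0 01-01 01-10 011-0 0110-
PIs = {-1101, 0-010, 000-0, 01-01, 01-10, 011-0, 0110-, 10100}

10100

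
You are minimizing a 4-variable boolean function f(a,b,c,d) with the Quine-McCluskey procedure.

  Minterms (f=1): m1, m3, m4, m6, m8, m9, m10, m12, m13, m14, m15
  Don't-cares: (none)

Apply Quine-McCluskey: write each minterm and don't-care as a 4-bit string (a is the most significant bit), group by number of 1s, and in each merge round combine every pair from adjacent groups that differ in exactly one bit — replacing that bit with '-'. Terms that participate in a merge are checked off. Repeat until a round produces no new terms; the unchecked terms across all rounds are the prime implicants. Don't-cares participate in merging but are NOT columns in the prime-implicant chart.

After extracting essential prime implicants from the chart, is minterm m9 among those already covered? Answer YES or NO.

[col 0] 0001*, 0011*, 0100*, 0110*, 1000*, 1001*, 1010*, 1100*, 1101*, 1110*, 1111*
[col 1] -001, -100*, -110*, 00-1, 01-0*, 1-00*, 1-01*, 1-10*, 10-0*, 100-*, 11-0*, 11-1*, 110-*, 111-*
[col 2] -1-0, 1--0, 1-0-, 11--
Prime implicants: -001, -1-0, 00-1, 1--0, 1-0-, 11--
PI chart (minterm → PIs covering it):
  1 | -001,00-1
  3 | 00-1  (sole → essential)
  4 | -1-0  (sole → essential)
  6 | -1-0  (sole → essential)
  8 | 1--0,1-0-
  9 | -001,1-0-
  10 | 1--0  (sole → essential)
  12 | -1-0,1--0,1-0-,11--
  13 | 1-0-,11--
  14 | -1-0,1--0,11--
  15 | 11--  (sole → essential)
Essential prime implicants: -1-0, 00-1, 1--0, 11--

NO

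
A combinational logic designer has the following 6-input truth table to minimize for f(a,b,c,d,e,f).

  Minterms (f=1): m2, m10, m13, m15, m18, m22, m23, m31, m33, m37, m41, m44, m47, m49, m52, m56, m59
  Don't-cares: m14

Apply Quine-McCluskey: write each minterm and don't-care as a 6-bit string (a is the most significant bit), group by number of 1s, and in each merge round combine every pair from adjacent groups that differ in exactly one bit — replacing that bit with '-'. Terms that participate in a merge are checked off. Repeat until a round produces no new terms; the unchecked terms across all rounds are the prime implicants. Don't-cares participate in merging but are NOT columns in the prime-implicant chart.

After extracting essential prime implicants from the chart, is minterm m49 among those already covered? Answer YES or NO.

YES

size-2^0 implicants → 000010(✓)  001010(✓)  001101(✓)  001110(✓)  001111(✓)  010010(✓)  010110(✓)  010111(✓)  011111(✓)  100001(✓)  100101(✓)  101001(✓)  101100  101111(✓)  110001(✓)  110100  111000  111011
size-2^1 implicants → -01111  0-0010  0-1111  00-010  001-10  0011-1  00111-  01-111  010-10  01011-  1-0001  10-001  100-01
Unchecked terms (primes): -01111, 0-0010, 0-1111, 00-010, 001-10, 0011-1, 00111-, 01-111, 010-10, 01011-, 1-0001, 10-001, 100-01, 101100, 110100, 111000, 111011
Minterm coverage:
  m2 ⊆ 0-0010,00-010
  m10 ⊆ 00-010,001-10
  m13 ⊆ 0011-1 [E]
  m15 ⊆ -01111,0-1111,0011-1,00111-
  m18 ⊆ 0-0010,010-10
  m22 ⊆ 010-10,01011-
  m23 ⊆ 01-111,01011-
  m31 ⊆ 0-1111,01-111
  m33 ⊆ 1-0001,10-001,100-01
  m37 ⊆ 100-01 [E]
  m41 ⊆ 10-001 [E]
  m44 ⊆ 101100 [E]
  m47 ⊆ -01111 [E]
  m49 ⊆ 1-0001 [E]
  m52 ⊆ 110100 [E]
  m56 ⊆ 111000 [E]
  m59 ⊆ 111011 [E]
E = {-01111, 0011-1, 1-0001, 10-001, 100-01, 101100, 110100, 111000, 111011}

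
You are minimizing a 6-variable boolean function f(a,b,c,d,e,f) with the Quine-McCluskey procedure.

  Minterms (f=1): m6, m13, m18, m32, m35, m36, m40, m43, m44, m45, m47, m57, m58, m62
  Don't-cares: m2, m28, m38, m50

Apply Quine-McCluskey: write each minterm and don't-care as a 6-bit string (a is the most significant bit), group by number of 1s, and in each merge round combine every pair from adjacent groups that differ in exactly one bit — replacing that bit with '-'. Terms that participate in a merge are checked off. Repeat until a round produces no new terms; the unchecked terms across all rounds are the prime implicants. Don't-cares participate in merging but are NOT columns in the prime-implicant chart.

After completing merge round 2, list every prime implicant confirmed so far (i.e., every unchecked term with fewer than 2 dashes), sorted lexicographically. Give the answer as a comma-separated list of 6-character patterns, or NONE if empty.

-00110, -01101, -10010, 0-0010, 000-10, 011100, 10-011, 1001-0, 101-11, 1011-1, 10110-, 11-010, 111-10, 111001

size-2^0 implicants → 000010(✓)  000110(✓)  001101(✓)  010010(✓)  011100  100000(✓)  100011(✓)  100100(✓)  100110(✓)  101000(✓)  101011(✓)  101100(✓)  101101(✓)  101111(✓)  110010(✓)  111001  111010(✓)  111110(✓)
size-2^1 implicants → -00110  -01101  -10010  0-0010  000-10  10-000(✓)  10-011  10-100(✓)  100-00(✓)  1001-0  101-00(✓)  101-11  1011-1  10110-  11-010  111-10
size-2^2 implicants → 10--00
Unchecked terms (primes): -00110, -01101, -10010, 0-0010, 000-10, 011100, 10--00, 10-011, 1001-0, 101-11, 1011-1, 10110-, 11-010, 111-10, 111001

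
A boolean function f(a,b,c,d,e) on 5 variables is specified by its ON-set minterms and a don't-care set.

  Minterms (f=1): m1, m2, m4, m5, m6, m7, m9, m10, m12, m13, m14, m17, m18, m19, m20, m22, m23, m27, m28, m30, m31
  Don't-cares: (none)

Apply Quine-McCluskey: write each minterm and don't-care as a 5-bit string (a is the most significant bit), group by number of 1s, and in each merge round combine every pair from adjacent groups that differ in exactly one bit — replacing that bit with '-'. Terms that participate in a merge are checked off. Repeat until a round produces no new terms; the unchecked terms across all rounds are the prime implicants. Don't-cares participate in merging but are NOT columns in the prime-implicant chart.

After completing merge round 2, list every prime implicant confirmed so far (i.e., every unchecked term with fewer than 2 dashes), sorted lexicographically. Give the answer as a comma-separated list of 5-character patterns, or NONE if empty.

-0001, 100-1

size-2^0 implicants → 00001(✓)  00010(✓)  00100(✓)  00101(✓)  00110(✓)  00111(✓)  01001(✓)  01010(✓)  01100(✓)  01101(✓)  01110(✓)  10001(✓)  10010(✓)  10011(✓)  10100(✓)  10110(✓)  10111(✓)  11011(✓)  11100(✓)  11110(✓)  11111(✓)
size-2^1 implicants → -0001  -0010(✓)  -0100(✓)  -0110(✓)  -0111(✓)  -1100(✓)  -1110(✓)  0-001(✓)  0-010(✓)  0-100(✓)  0-101(✓)  0-110(✓)  00-01(✓)  00-10(✓)  001-0(✓)  001-1(✓)  0010-(✓)  0011-(✓)  01-01(✓)  01-10(✓)  011-0(✓)  0110-(✓)  1-011(✓)  1-100(✓)  1-110(✓)  1-111(✓)  10-10(✓)  10-11(✓)  100-1  1001-(✓)  101-0(✓)  1011-(✓)  11-11(✓)  111-0(✓)  1111-(✓)
size-2^2 implicants → --100(✓)  --110(✓)  -0-10  -01-0(✓)  -011-  -11-0(✓)  0--01  0--10  0-1-0(✓)  0-10-  001--  1--11  1-1-0(✓)  1-11-  10-1-
size-2^3 implicants → --1-0
Unchecked terms (primes): --1-0, -0-10, -0001, -011-, 0--01, 0--10, 0-10-, 001--, 1--11, 1-11-, 10-1-, 100-1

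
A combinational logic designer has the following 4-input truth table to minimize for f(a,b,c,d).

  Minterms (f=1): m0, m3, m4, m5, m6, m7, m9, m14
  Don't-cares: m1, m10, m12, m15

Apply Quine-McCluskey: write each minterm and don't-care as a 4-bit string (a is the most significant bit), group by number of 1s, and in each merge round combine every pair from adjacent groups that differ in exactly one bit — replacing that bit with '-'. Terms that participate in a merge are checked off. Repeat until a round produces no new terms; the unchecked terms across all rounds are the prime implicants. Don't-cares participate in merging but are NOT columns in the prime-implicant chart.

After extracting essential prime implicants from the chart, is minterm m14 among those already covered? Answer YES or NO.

Round 0: 0000✓ 0001✓ 0011✓ 0100✓ 0101✓ 0110✓ 0111✓ 1001✓ 1010✓ 1100✓ 1110✓ 1111✓
Round 1: -001 -100✓ -110✓ -111✓ 0-00✓ 0-01✓ 0-11✓ 00-1✓ 000-✓ 01-0✓ 01-1✓ 010-✓ 011-✓ 1-10 11-0✓ 111-✓
Round 2: -1-0 -11- 0--1 0-0- 01--
PIs = {-001, -1-0, -11-, 0--1, 0-0-, 01--, 1-10}
Coverage chart:
  m0: 0-0- ←essential
  m3: 0--1 ←essential
  m4: -1-0,0-0-,01--
  m5: 0--1,0-0-,01--
  m6: -1-0,-11-,01--
  m7: -11-,0--1,01--
  m9: -001 ←essential
  m14: -1-0,-11-,1-10
Essential: -001, 0--1, 0-0-

NO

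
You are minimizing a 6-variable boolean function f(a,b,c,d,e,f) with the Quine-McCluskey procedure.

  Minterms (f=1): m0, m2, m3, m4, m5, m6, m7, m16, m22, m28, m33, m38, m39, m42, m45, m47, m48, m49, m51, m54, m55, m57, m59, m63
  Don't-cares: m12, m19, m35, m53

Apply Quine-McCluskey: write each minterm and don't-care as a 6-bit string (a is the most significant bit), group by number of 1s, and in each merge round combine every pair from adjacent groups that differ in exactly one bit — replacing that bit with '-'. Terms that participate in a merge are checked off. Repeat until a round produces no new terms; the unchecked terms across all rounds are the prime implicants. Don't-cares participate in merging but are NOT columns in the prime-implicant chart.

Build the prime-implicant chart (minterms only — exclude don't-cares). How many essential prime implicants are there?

7

Round 0: 000000✓ 000010✓ 000011✓ 000100✓ 000101✓ 000110✓ 000111✓ 001100✓ 010000✓ 010011✓ 010110✓ 011100✓ 100001✓ 100011✓ 100110✓ 100111✓ 101010 101101✓ 101111✓ 110000✓ 110001✓ 110011✓ 110101✓ 110110✓ 110111✓ 111001✓ 111011✓ 111111✓
Round 1: -00011✓ -00110✓ -00111✓ -10000 -10011✓ -10110✓ 0-0000 0-0011✓ 0-0110✓ 0-1100 00-100 000-00✓ 000-10✓ 000-11✓ 0000-0✓ 00001-✓ 0001-0✓ 0001-1✓ 00010-✓ 00011-✓ 1-0001✓ 1-0011✓ 1-0110✓ 1-0111✓ 1-1111✓ 10-111✓ 100-11✓ 1000-1✓ 10011-✓ 1011-1 11-001✓ 11-011✓ 11-111✓ 110-01✓ 110-11✓ 1100-1✓ 11000- 1101-1✓ 11011-✓ 111-11✓ 1110-1✓
Round 2: --0011 --0110 -00-11 -0011- 000--0 000-1- 0001-- 1--111 1-0-11 1-00-1 1-011- 11--11 11-0-1 110--1
PIs = {--0011, --0110, -00-11, -0011-, -10000, 0-0000, 0-1100, 00-100, 000--0, 000-1-, 0001--, 1--111, 1-0-11, 1-00-1, 1-011-, 101010, 1011-1, 11--11, 11-0-1, 110--1, 11000-}
Coverage chart:
  m0: 0-0000,000--0
  m2: 000--0,000-1-
  m3: --0011,-00-11,000-1-
  m4: 00-100,000--0,0001--
  m5: 0001-- ←essential
  m6: --0110,-0011-,000--0,000-1-,0001--
  m7: -00-11,-0011-,000-1-,0001--
  m16: -10000,0-0000
  m22: --0110 ←essential
  m28: 0-1100 ←essential
  m33: 1-00-1 ←essential
  m38: --0110,-0011-,1-011-
  m39: -00-11,-0011-,1--111,1-0-11,1-011-
  m42: 101010 ←essential
  m45: 1011-1 ←essential
  m47: 1--111,1011-1
  m48: -10000,11000-
  m49: 1-00-1,11-0-1,110--1,11000-
  m51: --0011,1-0-11,1-00-1,11--11,11-0-1,110--1
  m54: --0110,1-011-
  m55: 1--111,1-0-11,1-011-,11--11,110--1
  m57: 11-0-1 ←essential
  m59: 11--11,11-0-1
  m63: 1--111,11--11
Essential: --0110, 0-1100, 0001--, 1-00-1, 101010, 1011-1, 11-0-1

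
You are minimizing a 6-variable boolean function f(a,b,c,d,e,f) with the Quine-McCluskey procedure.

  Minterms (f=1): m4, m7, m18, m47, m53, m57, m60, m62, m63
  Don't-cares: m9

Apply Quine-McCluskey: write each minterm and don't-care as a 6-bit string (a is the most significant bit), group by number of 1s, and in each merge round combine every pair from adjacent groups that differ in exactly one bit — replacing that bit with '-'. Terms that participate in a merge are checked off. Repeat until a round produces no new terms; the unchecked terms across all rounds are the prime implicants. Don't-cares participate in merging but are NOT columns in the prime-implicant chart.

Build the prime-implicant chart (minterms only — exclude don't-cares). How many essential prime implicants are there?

7

Round 0: 000100 000111 001001 010010 101111✓ 110101 111001 111100✓ 111110✓ 111111✓
Round 1: 1-1111 1111-0 11111-
PIs = {000100, 000111, 001001, 010010, 1-1111, 110101, 111001, 1111-0, 11111-}
Coverage chart:
  m4: 000100 ←essential
  m7: 000111 ←essential
  m18: 010010 ←essential
  m47: 1-1111 ←essential
  m53: 110101 ←essential
  m57: 111001 ←essential
  m60: 1111-0 ←essential
  m62: 1111-0,11111-
  m63: 1-1111,11111-
Essential: 000100, 000111, 010010, 1-1111, 110101, 111001, 1111-0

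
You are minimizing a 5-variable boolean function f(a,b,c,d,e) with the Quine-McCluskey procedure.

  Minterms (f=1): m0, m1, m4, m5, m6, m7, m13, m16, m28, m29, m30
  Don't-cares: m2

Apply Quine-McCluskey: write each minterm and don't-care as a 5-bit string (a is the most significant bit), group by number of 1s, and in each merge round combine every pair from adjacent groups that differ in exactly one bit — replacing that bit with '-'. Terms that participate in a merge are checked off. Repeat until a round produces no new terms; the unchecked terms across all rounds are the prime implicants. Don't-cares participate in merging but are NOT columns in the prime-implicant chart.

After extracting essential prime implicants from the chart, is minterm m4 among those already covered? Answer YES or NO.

Round 0: 00000✓ 00001✓ 00010✓ 00100✓ 00101✓ 00110✓ 00111✓ 01101✓ 10000✓ 11100✓ 11101✓ 11110✓
Round 1: -0000 -1101 0-101 00-00✓ 00-01✓ 00-10✓ 000-0✓ 0000-✓ 001-0✓ 001-1✓ 0010-✓ 0011-✓ 111-0 1110-
Round 2: 00--0 00-0- 001--
PIs = {-0000, -1101, 0-101, 00--0, 00-0-, 001--, 111-0, 1110-}
Coverage chart:
  m0: -0000,00--0,00-0-
  m1: 00-0- ←essential
  m4: 00--0,00-0-,001--
  m5: 0-101,00-0-,001--
  m6: 00--0,001--
  m7: 001-- ←essential
  m13: -1101,0-101
  m16: -0000 ←essential
  m28: 111-0,1110-
  m29: -1101,1110-
  m30: 111-0 ←essential
Essential: -0000, 00-0-, 001--, 111-0

YES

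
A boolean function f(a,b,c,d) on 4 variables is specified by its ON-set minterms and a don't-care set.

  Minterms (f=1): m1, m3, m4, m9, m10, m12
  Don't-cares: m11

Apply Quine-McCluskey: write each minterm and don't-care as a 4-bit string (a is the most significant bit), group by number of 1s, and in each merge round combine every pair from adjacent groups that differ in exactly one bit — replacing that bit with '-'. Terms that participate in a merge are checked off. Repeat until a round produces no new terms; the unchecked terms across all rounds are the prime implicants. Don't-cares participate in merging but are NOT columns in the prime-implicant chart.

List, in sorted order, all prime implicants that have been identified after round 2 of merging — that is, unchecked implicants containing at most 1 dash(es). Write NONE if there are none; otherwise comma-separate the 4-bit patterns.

size-2^0 implicants → 0001(✓)  0011(✓)  0100(✓)  1001(✓)  1010(✓)  1011(✓)  1100(✓)
size-2^1 implicants → -001(✓)  -011(✓)  -100  00-1(✓)  10-1(✓)  101-
size-2^2 implicants → -0-1
Unchecked terms (primes): -0-1, -100, 101-

-100, 101-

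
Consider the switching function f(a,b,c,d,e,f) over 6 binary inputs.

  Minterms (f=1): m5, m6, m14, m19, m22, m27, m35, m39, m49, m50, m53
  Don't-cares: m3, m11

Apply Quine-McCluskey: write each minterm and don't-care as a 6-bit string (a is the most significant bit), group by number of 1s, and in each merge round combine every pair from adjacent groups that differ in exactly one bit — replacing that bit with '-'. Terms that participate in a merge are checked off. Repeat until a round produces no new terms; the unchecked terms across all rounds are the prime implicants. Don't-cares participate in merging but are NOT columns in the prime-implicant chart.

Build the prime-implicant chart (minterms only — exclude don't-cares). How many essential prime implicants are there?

Round 0: 000011✓ 000101 000110✓ 001011✓ 001110✓ 010011✓ 010110✓ 011011✓ 100011✓ 100111✓ 110001✓ 110010 110101✓
Round 1: -00011 0-0011✓ 0-0110 0-1011✓ 00-011✓ 00-110 01-011✓ 100-11 110-01
Round 2: 0--011
PIs = {-00011, 0--011, 0-0110, 00-110, 000101, 100-11, 110-01, 110010}
Coverage chart:
  m5: 000101 ←essential
  m6: 0-0110,00-110
  m14: 00-110 ←essential
  m19: 0--011 ←essential
  m22: 0-0110 ←essential
  m27: 0--011 ←essential
  m35: -00011,100-11
  m39: 100-11 ←essential
  m49: 110-01 ←essential
  m50: 110010 ←essential
  m53: 110-01 ←essential
Essential: 0--011, 0-0110, 00-110, 000101, 100-11, 110-01, 110010

7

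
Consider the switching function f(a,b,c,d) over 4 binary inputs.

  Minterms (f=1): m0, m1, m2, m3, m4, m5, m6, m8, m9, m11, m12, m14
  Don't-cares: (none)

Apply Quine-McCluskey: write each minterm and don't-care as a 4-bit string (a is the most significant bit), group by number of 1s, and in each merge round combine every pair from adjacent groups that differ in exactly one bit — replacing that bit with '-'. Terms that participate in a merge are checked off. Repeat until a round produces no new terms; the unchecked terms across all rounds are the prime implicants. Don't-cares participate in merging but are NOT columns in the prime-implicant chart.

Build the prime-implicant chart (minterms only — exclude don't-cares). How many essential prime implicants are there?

[col 0] 0000*, 0001*, 0010*, 0011*, 0100*, 0101*, 0110*, 1000*, 1001*, 1011*, 1100*, 1110*
[col 1] -000*, -001*, -011*, -100*, -110*, 0-00*, 0-01*, 0-10*, 00-0*, 00-1*, 000-*, 001-*, 01-0*, 010-*, 1-00*, 10-1*, 100-*, 11-0*
[col 2] --00, -0-1, -00-, -1-0, 0--0, 0-0-, 00--
Prime implicants: --00, -0-1, -00-, -1-0, 0--0, 0-0-, 00--
PI chart (minterm → PIs covering it):
  0 | --00,-00-,0--0,0-0-,00--
  1 | -0-1,-00-,0-0-,00--
  2 | 0--0,00--
  3 | -0-1,00--
  4 | --00,-1-0,0--0,0-0-
  5 | 0-0-  (sole → essential)
  6 | -1-0,0--0
  8 | --00,-00-
  9 | -0-1,-00-
  11 | -0-1  (sole → essential)
  12 | --00,-1-0
  14 | -1-0  (sole → essential)
Essential prime implicants: -0-1, -1-0, 0-0-

3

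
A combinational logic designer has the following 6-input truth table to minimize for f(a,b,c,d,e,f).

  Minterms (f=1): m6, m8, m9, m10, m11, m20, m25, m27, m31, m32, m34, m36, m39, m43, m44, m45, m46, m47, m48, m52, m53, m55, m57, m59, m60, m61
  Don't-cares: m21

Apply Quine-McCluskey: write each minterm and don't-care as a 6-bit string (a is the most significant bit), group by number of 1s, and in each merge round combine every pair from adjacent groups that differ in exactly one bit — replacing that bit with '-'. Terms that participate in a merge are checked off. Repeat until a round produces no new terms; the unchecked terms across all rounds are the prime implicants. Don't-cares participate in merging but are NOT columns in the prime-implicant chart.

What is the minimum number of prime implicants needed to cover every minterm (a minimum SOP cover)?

11

[col 0] 000110, 001000*, 001001*, 001010*, 001011*, 010100*, 010101*, 011001*, 011011*, 011111*, 100000*, 100010*, 100100*, 100111*, 101011*, 101100*, 101101*, 101110*, 101111*, 110000*, 110100*, 110101*, 110111*, 111001*, 111011*, 111100*, 111101*
[col 1] -01011*, -10100*, -10101*, -11001*, -11011*, 0-1001*, 0-1011*, 0010-0*, 0010-1*, 00100-*, 00101-*, 01010-*, 011-11, 0110-1*, 1-0000*, 1-0100*, 1-0111, 1-1011*, 1-1100*, 1-1101*, 10-100*, 10-111, 100-00*, 1000-0, 101-11, 1011-0*, 1011-1*, 10110-*, 10111-*, 11-100*, 11-101*, 110-00*, 1101-1, 11010-*, 111-01, 1110-1*, 11110-*
[col 2] --1011, -1010-, -110-1, 0-10-1, 0010--, 1--100, 1-0-00, 1-110-, 1011--, 11-10-
Prime implicants: --1011, -1010-, -110-1, 0-10-1, 000110, 0010--, 011-11, 1--100, 1-0-00, 1-0111, 1-110-, 10-111, 1000-0, 101-11, 1011--, 11-10-, 1101-1, 111-01
PI chart (minterm → PIs covering it):
  6 | 000110  (sole → essential)
  8 | 0010--  (sole → essential)
  9 | 0-10-1,0010--
  10 | 0010--  (sole → essential)
  11 | --1011,0-10-1,0010--
  20 | -1010-  (sole → essential)
  25 | -110-1,0-10-1
  27 | --1011,-110-1,0-10-1,011-11
  31 | 011-11  (sole → essential)
  32 | 1-0-00,1000-0
  34 | 1000-0  (sole → essential)
  36 | 1--100,1-0-00
  39 | 1-0111,10-111
  43 | --1011,101-11
  44 | 1--100,1-110-,1011--
  45 | 1-110-,1011--
  46 | 1011--  (sole → essential)
  47 | 10-111,101-11,1011--
  48 | 1-0-00  (sole → essential)
  52 | -1010-,1--100,1-0-00,11-10-
  53 | -1010-,11-10-,1101-1
  55 | 1-0111,1101-1
  57 | -110-1,111-01
  59 | --1011,-110-1
  60 | 1--100,1-110-,11-10-
  61 | 1-110-,11-10-,111-01
Essential prime implicants: -1010-, 000110, 0010--, 011-11, 1-0-00, 1000-0, 1011--
Petrick residual → --1011, -110-1, 1-0111, 1-110-
Minimum SOP uses 11 PIs: cd'ef + bc'de' + bcd'f + a'b'c'def' + a'b'cd' + a'bcef + ac'e'f' + ac'def + acde' + ab'c'd'f' + ab'cd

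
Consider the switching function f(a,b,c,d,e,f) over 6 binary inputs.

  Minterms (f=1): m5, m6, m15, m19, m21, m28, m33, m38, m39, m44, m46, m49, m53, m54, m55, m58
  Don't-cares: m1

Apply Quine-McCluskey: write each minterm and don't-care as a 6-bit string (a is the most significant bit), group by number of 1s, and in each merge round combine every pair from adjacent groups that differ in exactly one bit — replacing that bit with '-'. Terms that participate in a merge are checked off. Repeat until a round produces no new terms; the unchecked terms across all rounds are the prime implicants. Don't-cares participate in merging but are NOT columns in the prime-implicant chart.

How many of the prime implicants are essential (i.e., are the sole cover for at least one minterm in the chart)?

Round 0: 000001✓ 000101✓ 000110✓ 001111 010011 010101✓ 011100 100001✓ 100110✓ 100111✓ 101100✓ 101110✓ 110001✓ 110101✓ 110110✓ 110111✓ 111010
Round 1: -00001 -00110 -10101 0-0101 000-01 1-0001 1-0110✓ 1-0111✓ 10-110 10011-✓ 1011-0 110-01 1101-1 11011-✓
Round 2: 1-011-
PIs = {-00001, -00110, -10101, 0-0101, 000-01, 001111, 010011, 011100, 1-0001, 1-011-, 10-110, 1011-0, 110-01, 1101-1, 111010}
Coverage chart:
  m5: 0-0101,000-01
  m6: -00110 ←essential
  m15: 001111 ←essential
  m19: 010011 ←essential
  m21: -10101,0-0101
  m28: 011100 ←essential
  m33: -00001,1-0001
  m38: -00110,1-011-,10-110
  m39: 1-011- ←essential
  m44: 1011-0 ←essential
  m46: 10-110,1011-0
  m49: 1-0001,110-01
  m53: -10101,110-01,1101-1
  m54: 1-011- ←essential
  m55: 1-011-,1101-1
  m58: 111010 ←essential
Essential: -00110, 001111, 010011, 011100, 1-011-, 1011-0, 111010

7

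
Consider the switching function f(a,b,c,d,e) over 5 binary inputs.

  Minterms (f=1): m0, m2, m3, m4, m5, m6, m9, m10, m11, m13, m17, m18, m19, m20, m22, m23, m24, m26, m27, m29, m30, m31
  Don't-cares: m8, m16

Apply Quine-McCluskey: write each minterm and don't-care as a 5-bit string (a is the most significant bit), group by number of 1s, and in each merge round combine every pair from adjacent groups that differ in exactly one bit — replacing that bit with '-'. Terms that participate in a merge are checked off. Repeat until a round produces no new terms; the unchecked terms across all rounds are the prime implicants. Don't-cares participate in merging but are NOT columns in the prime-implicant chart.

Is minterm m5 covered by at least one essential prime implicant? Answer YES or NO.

NO

Round 0: 00000✓ 00010✓ 00011✓ 00100✓ 00101✓ 00110✓ 01000✓ 01001✓ 01010✓ 01011✓ 01101✓ 10000✓ 10001✓ 10010✓ 10011✓ 10100✓ 10110✓ 10111✓ 11000✓ 11010✓ 11011✓ 11101✓ 11110✓ 11111✓
Round 1: -0000✓ -0010✓ -0011✓ -0100✓ -0110✓ -1000✓ -1010✓ -1011✓ -1101 0-000✓ 0-010✓ 0-011✓ 0-101 00-00✓ 00-10✓ 000-0✓ 0001-✓ 001-0✓ 0010- 01-01 010-0✓ 010-1✓ 0100-✓ 0101-✓ 1-000✓ 1-010✓ 1-011✓ 1-110✓ 1-111✓ 10-00✓ 10-10✓ 10-11✓ 100-0✓ 100-1✓ 1000-✓ 1001-✓ 101-0✓ 1011-✓ 11-10✓ 11-11✓ 110-0✓ 1101-✓ 111-1 1111-✓
Round 2: --000✓ --010✓ --011✓ -0-00✓ -0-10✓ -00-0✓ -001-✓ -01-0✓ -10-0✓ -101-✓ 0-0-0✓ 0-01-✓ 00--0✓ 010-- 1--10✓ 1--11✓ 1-0-0✓ 1-01-✓ 1-11-✓ 10--0✓ 10-1-✓ 100-- 11-1-✓
Round 3: --0-0 --01- -0--0 1--1-
PIs = {--0-0, --01-, -0--0, -1101, 0-101, 0010-, 01-01, 010--, 1--1-, 100--, 111-1}
Coverage chart:
  m0: --0-0,-0--0
  m2: --0-0,--01-,-0--0
  m3: --01- ←essential
  m4: -0--0,0010-
  m5: 0-101,0010-
  m6: -0--0 ←essential
  m9: 01-01,010--
  m10: --0-0,--01-,010--
  m11: --01-,010--
  m13: -1101,0-101,01-01
  m17: 100-- ←essential
  m18: --0-0,--01-,-0--0,1--1-,100--
  m19: --01-,1--1-,100--
  m20: -0--0 ←essential
  m22: -0--0,1--1-
  m23: 1--1- ←essential
  m24: --0-0 ←essential
  m26: --0-0,--01-,1--1-
  m27: --01-,1--1-
  m29: -1101,111-1
  m30: 1--1- ←essential
  m31: 1--1-,111-1
Essential: --0-0, --01-, -0--0, 1--1-, 100--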